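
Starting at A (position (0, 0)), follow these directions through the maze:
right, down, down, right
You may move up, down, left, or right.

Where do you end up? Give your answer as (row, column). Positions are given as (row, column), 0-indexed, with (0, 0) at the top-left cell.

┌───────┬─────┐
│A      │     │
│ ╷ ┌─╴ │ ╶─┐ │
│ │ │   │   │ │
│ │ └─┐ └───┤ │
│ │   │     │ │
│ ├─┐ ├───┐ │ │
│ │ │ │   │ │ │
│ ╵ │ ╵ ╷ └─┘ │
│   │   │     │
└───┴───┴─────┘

Following directions step by step:
Start: (0, 0)
  right: (0, 0) → (0, 1)
  down: (0, 1) → (1, 1)
  down: (1, 1) → (2, 1)
  right: (2, 1) → (2, 2)
Final position: (2, 2)

Path taken:

┌───────┬─────┐
│A ↓    │     │
│ ╷ ┌─╴ │ ╶─┐ │
│ │↓│   │   │ │
│ │ └─┐ └───┤ │
│ │↳ B│     │ │
│ ├─┐ ├───┐ │ │
│ │ │ │   │ │ │
│ ╵ │ ╵ ╷ └─┘ │
│   │   │     │
└───┴───┴─────┘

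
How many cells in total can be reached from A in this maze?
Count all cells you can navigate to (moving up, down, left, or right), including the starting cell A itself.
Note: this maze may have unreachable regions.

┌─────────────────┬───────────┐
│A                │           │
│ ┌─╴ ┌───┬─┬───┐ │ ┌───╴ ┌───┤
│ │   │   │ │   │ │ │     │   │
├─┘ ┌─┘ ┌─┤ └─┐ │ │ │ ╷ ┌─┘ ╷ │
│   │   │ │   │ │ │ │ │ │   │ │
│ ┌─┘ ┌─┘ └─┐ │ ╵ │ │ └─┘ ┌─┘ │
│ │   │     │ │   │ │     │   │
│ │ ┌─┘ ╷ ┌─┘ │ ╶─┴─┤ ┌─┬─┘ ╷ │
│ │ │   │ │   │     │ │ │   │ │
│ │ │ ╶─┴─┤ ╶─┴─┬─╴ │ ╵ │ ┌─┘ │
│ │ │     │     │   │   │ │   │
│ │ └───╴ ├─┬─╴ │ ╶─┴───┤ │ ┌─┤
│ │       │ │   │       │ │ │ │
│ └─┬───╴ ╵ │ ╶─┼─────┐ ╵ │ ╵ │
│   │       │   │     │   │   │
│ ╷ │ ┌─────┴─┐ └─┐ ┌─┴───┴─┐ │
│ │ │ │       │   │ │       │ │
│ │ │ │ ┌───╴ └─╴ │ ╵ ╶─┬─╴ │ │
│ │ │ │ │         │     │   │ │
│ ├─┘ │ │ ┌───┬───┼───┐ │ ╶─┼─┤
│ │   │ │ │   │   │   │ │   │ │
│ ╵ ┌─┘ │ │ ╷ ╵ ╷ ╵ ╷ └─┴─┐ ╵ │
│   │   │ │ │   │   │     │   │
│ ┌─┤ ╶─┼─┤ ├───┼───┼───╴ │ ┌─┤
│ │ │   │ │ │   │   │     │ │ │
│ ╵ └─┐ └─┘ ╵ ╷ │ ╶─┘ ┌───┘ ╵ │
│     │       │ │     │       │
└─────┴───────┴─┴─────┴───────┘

Using BFS/flood-fill to find all reachable cells from A:
Maze size: 14 × 15 = 210 total cells
88 cell(s) are walled off and cannot be reached from A.
Reachable cells: 122

Reachable region (· marks reachable cells):

┌─────────────────┬───────────┐
│A · · · · · · · ·│· · · · · ·│
│ ┌─╴ ┌───┬─┬───┐ │ ┌───╴ ┌───┤
│·│· ·│· ·│ │· ·│·│·│· · ·│· ·│
├─┘ ┌─┘ ┌─┤ └─┐ │ │ │ ╷ ┌─┘ ╷ │
│· ·│· ·│·│   │·│·│·│·│·│· ·│·│
│ ┌─┘ ┌─┘ └─┐ │ ╵ │ │ └─┘ ┌─┘ │
│·│· ·│· · ·│ │· ·│·│· · ·│· ·│
│ │ ┌─┘ ╷ ┌─┘ │ ╶─┴─┤ ┌─┬─┘ ╷ │
│·│·│· ·│·│   │· · ·│·│·│· ·│·│
│ │ │ ╶─┴─┤ ╶─┴─┬─╴ │ ╵ │ ┌─┘ │
│·│·│· · ·│     │· ·│· ·│·│· ·│
│ │ └───╴ ├─┬─╴ │ ╶─┴───┤ │ ┌─┤
│·│· · · ·│·│   │· · · ·│·│·│·│
│ └─┬───╴ ╵ │ ╶─┼─────┐ ╵ │ ╵ │
│· ·│· · · ·│   │     │· ·│· ·│
│ ╷ │ ┌─────┴─┐ └─┐ ┌─┴───┴─┐ │
│·│·│·│       │   │ │       │·│
│ │ │ │ ┌───╴ └─╴ │ ╵ ╶─┬─╴ │ │
│·│·│·│ │         │     │   │·│
│ ├─┘ │ │ ┌───┬───┼───┐ │ ╶─┼─┤
│·│· ·│ │ │   │   │   │ │   │ │
│ ╵ ┌─┘ │ │ ╷ ╵ ╷ ╵ ╷ └─┴─┐ ╵ │
│· ·│   │ │ │   │   │     │   │
│ ┌─┤ ╶─┼─┤ ├───┼───┼───╴ │ ┌─┤
│·│·│   │ │ │   │   │     │ │ │
│ ╵ └─┐ └─┘ ╵ ╷ │ ╶─┘ ┌───┘ ╵ │
│· · ·│       │ │     │       │
└─────┴───────┴─┴─────┴───────┘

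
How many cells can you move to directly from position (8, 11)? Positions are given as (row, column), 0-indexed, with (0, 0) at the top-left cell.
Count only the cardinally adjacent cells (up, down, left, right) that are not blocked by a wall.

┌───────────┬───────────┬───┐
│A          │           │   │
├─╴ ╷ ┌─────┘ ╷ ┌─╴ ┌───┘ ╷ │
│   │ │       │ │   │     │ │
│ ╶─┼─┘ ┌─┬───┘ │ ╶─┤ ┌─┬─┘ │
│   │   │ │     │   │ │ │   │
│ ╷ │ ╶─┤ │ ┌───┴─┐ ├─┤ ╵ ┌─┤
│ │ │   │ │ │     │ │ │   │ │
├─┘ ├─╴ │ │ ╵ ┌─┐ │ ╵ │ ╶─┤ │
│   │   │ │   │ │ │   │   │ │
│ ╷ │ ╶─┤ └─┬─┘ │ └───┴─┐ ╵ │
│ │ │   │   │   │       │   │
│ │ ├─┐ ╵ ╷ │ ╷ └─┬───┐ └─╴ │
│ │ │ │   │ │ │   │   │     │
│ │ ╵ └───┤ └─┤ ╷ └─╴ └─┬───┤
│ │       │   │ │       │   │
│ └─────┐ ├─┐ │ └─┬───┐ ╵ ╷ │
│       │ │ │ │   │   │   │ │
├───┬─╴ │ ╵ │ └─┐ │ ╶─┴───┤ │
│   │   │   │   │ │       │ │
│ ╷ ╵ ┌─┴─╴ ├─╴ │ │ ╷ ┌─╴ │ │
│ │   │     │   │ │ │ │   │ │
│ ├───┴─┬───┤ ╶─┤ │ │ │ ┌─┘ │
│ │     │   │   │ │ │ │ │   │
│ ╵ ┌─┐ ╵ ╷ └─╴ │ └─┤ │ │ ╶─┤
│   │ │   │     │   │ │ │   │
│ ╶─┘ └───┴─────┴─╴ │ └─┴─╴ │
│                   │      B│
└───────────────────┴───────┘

Checking passable neighbors of (8, 11):
Neighbors: (7, 11), (8, 12)
Count: 2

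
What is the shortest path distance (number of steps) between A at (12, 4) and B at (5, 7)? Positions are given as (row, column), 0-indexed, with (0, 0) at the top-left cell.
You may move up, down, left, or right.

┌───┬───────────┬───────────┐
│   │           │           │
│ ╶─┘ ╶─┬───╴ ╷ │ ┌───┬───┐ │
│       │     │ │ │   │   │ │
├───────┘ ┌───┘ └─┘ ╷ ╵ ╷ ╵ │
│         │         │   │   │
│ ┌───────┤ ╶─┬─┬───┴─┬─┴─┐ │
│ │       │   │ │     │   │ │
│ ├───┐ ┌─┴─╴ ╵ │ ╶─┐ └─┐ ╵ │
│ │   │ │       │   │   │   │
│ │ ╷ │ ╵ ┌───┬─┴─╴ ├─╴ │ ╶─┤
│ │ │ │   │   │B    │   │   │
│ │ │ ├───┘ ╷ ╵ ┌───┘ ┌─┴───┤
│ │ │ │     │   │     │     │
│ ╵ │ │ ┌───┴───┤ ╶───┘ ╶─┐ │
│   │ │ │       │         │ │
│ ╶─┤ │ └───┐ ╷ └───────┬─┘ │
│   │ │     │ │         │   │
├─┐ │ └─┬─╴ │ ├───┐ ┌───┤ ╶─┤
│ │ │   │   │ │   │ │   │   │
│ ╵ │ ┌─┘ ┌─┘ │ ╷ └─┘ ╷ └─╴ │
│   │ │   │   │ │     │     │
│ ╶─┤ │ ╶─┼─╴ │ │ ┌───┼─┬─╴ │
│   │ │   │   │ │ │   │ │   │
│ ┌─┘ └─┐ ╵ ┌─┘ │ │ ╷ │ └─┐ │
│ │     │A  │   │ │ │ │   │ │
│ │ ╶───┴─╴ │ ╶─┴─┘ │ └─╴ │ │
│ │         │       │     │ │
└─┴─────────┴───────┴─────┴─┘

Finding path from (12, 4) to (5, 7):
Path: (12,4) → (11,4) → (11,3) → (10,3) → (10,4) → (9,4) → (9,5) → (8,5) → (8,4) → (8,3) → (7,3) → (6,3) → (6,4) → (6,5) → (5,5) → (5,6) → (6,6) → (6,7) → (5,7)
Distance: 18 steps

Solution:

┌───┬───────────┬───────────┐
│   │           │           │
│ ╶─┘ ╶─┬───╴ ╷ │ ┌───┬───┐ │
│       │     │ │ │   │   │ │
├───────┘ ┌───┘ └─┘ ╷ ╵ ╷ ╵ │
│         │         │   │   │
│ ┌───────┤ ╶─┬─┬───┴─┬─┴─┐ │
│ │       │   │ │     │   │ │
│ ├───┐ ┌─┴─╴ ╵ │ ╶─┐ └─┐ ╵ │
│ │   │ │       │   │   │   │
│ │ ╷ │ ╵ ┌───┬─┴─╴ ├─╴ │ ╶─┤
│ │ │ │   │↱ ↓│B    │   │   │
│ │ │ ├───┘ ╷ ╵ ┌───┘ ┌─┴───┤
│ │ │ │↱ → ↑│↳ ↑│     │     │
│ ╵ │ │ ┌───┴───┤ ╶───┘ ╶─┐ │
│   │ │↑│       │         │ │
│ ╶─┤ │ └───┐ ╷ └───────┬─┘ │
│   │ │↑ ← ↰│ │         │   │
├─┐ │ └─┬─╴ │ ├───┐ ┌───┤ ╶─┤
│ │ │   │↱ ↑│ │   │ │   │   │
│ ╵ │ ┌─┘ ┌─┘ │ ╷ └─┘ ╷ └─╴ │
│   │ │↱ ↑│   │ │     │     │
│ ╶─┤ │ ╶─┼─╴ │ │ ┌───┼─┬─╴ │
│   │ │↑ ↰│   │ │ │   │ │   │
│ ┌─┘ └─┐ ╵ ┌─┘ │ │ ╷ │ └─┐ │
│ │     │A  │   │ │ │ │   │ │
│ │ ╶───┴─╴ │ ╶─┴─┘ │ └─╴ │ │
│ │         │       │     │ │
└─┴─────────┴───────┴─────┴─┘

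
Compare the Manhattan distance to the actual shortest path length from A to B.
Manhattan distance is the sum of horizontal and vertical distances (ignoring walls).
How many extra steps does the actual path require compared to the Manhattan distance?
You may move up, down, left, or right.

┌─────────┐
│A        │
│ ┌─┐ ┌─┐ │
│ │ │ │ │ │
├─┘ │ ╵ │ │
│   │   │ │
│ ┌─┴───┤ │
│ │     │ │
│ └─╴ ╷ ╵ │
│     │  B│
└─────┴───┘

Manhattan distance: |4 - 0| + |4 - 0| = 8
Actual path length: 8
Extra steps: 8 - 8 = 0

Solution:

┌─────────┐
│A → → → ↓│
│ ┌─┐ ┌─┐ │
│ │ │ │ │↓│
├─┘ │ ╵ │ │
│   │   │↓│
│ ┌─┴───┤ │
│ │     │↓│
│ └─╴ ╷ ╵ │
│     │  B│
└─────┴───┘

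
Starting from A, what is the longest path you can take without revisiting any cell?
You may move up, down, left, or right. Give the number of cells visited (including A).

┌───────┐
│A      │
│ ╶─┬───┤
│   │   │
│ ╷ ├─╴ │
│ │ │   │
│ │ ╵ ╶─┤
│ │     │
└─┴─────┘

Finding longest simple path using DFS:
Start: (0, 0)
Longest path visits 10 cells
Path: A → down → right → down → down → right → up → right → up → left

Solution:

┌───────┐
│A      │
│ ╶─┬───┤
│↳ ↓│B ↰│
│ ╷ ├─╴ │
│ │↓│↱ ↑│
│ │ ╵ ╶─┤
│ │↳ ↑  │
└─┴─────┘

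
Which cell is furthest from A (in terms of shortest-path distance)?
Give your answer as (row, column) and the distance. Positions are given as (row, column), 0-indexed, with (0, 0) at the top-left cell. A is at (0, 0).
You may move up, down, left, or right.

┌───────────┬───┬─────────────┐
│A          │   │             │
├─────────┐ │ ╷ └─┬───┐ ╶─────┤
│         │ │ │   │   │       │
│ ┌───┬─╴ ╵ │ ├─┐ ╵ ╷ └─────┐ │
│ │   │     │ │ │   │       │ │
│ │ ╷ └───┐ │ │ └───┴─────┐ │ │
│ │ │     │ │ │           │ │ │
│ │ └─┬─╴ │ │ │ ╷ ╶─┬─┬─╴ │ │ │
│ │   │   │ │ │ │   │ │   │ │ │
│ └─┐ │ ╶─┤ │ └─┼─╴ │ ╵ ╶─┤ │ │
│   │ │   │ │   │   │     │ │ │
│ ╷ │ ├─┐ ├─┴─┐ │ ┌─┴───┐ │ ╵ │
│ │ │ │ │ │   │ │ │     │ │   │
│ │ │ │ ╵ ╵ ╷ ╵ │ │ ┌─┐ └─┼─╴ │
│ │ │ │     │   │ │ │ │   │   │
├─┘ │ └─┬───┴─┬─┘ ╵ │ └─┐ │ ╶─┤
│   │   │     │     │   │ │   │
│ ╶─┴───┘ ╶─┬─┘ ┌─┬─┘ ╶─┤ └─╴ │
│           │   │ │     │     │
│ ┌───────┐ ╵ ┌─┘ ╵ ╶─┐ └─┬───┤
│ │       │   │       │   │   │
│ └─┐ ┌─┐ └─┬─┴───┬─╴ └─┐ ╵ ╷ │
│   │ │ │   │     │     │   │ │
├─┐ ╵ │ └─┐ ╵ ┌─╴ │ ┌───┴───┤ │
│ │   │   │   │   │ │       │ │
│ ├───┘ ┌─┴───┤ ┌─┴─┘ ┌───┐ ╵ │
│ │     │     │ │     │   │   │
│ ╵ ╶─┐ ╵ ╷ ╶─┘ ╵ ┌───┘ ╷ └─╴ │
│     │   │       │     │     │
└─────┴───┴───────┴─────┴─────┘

Computing BFS distances from A to all cells:
Furthest cell: (8, 3)
Distance: 97 steps

Path from A to the furthest cell:

┌───────────┬───┬─────────────┐
│A → → → → ↓│↓ ↰│             │
├─────────┐ │ ╷ └─┬───┐ ╶─────┤
│↓ ← ← ← ↰│↓│↓│↑ ↰│↓ ↰│       │
│ ┌───┬─╴ ╵ │ ├─┐ ╵ ╷ └─────┐ │
│↓│↓ ↰│  ↑ ↲│↓│ │↑ ↲│↑ ← ← ↰│ │
│ │ ╷ └───┐ │ │ └───┴─────┐ │ │
│↓│↓│↑ ← ↰│ │↓│           │↑│ │
│ │ └─┬─╴ │ │ │ ╷ ╶─┬─┬─╴ │ │ │
│↓│↳ ↓│↱ ↑│ │↓│ │   │ │   │↑│ │
│ └─┐ │ ╶─┤ │ └─┼─╴ │ ╵ ╶─┤ │ │
│↳ ↓│↓│↑ ↰│ │↳ ↓│   │     │↑│ │
│ ╷ │ ├─┐ ├─┴─┐ │ ┌─┴───┐ │ ╵ │
│ │↓│↓│ │↑│↓ ↰│↓│ │↱ → ↓│ │↑ ↰│
│ │ │ │ ╵ ╵ ╷ ╵ │ │ ┌─┐ └─┼─╴ │
│ │↓│↓│  ↑ ↲│↑ ↲│ │↑│ │↳ ↓│↱ ↑│
├─┘ │ └─┬───┴─┬─┘ ╵ │ └─┐ │ ╶─┤
│↓ ↲│↳ B│     │↱ → ↑│   │↓│↑ ↰│
│ ╶─┴───┘ ╶─┬─┘ ┌─┬─┘ ╶─┤ └─╴ │
│↳ → → → → ↓│↱ ↑│ │     │↳ → ↑│
│ ┌───────┐ ╵ ┌─┘ ╵ ╶─┐ └─┬───┤
│ │       │↳ ↑│       │   │   │
│ └─┐ ┌─┐ └─┬─┴───┬─╴ └─┐ ╵ ╷ │
│   │ │ │   │     │     │   │ │
├─┐ ╵ │ └─┐ ╵ ┌─╴ │ ┌───┴───┤ │
│ │   │   │   │   │ │       │ │
│ ├───┘ ┌─┴───┤ ┌─┴─┘ ┌───┐ ╵ │
│ │     │     │ │     │   │   │
│ ╵ ╶─┐ ╵ ╷ ╶─┘ ╵ ┌───┘ ╷ └─╴ │
│     │   │       │     │     │
└─────┴───┴───────┴─────┴─────┘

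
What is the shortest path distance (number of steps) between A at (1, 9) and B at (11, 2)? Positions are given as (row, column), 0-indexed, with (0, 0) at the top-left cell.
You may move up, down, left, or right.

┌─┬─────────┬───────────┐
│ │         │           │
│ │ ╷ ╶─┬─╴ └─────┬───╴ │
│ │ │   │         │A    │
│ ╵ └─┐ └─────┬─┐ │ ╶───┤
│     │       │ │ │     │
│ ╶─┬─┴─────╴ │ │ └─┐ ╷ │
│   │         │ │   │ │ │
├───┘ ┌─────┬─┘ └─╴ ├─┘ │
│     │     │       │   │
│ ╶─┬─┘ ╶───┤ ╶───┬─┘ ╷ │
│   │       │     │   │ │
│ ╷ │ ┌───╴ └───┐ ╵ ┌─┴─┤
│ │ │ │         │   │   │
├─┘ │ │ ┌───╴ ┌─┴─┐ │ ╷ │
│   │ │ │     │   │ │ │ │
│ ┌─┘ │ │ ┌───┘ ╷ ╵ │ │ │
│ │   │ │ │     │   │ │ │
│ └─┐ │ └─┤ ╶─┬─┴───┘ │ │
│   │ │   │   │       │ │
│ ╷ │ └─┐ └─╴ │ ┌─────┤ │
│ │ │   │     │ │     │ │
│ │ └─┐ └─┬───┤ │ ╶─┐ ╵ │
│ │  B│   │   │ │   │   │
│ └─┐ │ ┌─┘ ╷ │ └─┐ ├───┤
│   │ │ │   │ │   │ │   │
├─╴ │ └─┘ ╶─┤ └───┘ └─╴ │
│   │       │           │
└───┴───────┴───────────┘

Finding path from (1, 9) to (11, 2):
Path: (1,9) → (2,9) → (2,10) → (2,11) → (3,11) → (4,11) → (4,10) → (5,10) → (5,9) → (6,9) → (6,8) → (5,8) → (5,7) → (5,6) → (4,6) → (4,7) → (4,8) → (4,9) → (3,9) → (3,8) → (2,8) → (1,8) → (1,7) → (1,6) → (1,5) → (0,5) → (0,4) → (0,3) → (0,2) → (1,2) → (1,3) → (2,3) → (2,4) → (2,5) → (2,6) → (3,6) → (3,5) → (3,4) → (3,3) → (3,2) → (4,2) → (4,1) → (4,0) → (5,0) → (5,1) → (6,1) → (7,1) → (7,0) → (8,0) → (9,0) → (9,1) → (10,1) → (11,1) → (11,2)
Distance: 53 steps

Solution:

┌─┬─────────┬───────────┐
│ │  ↓ ← ← ↰│           │
│ │ ╷ ╶─┬─╴ └─────┬───╴ │
│ │ │↳ ↓│  ↑ ← ← ↰│A    │
│ ╵ └─┐ └─────┬─┐ │ ╶───┤
│     │↳ → → ↓│ │↑│↳ → ↓│
│ ╶─┬─┴─────╴ │ │ └─┐ ╷ │
│   │↓ ← ← ← ↲│ │↑ ↰│ │↓│
├───┘ ┌─────┬─┘ └─╴ ├─┘ │
│↓ ← ↲│     │↱ → → ↑│↓ ↲│
│ ╶─┬─┘ ╶───┤ ╶───┬─┘ ╷ │
│↳ ↓│       │↑ ← ↰│↓ ↲│ │
│ ╷ │ ┌───╴ └───┐ ╵ ┌─┴─┤
│ │↓│ │         │↑ ↲│   │
├─┘ │ │ ┌───╴ ┌─┴─┐ │ ╷ │
│↓ ↲│ │ │     │   │ │ │ │
│ ┌─┘ │ │ ┌───┘ ╷ ╵ │ │ │
│↓│   │ │ │     │   │ │ │
│ └─┐ │ └─┤ ╶─┬─┴───┘ │ │
│↳ ↓│ │   │   │       │ │
│ ╷ │ └─┐ └─╴ │ ┌─────┤ │
│ │↓│   │     │ │     │ │
│ │ └─┐ └─┬───┤ │ ╶─┐ ╵ │
│ │↳ B│   │   │ │   │   │
│ └─┐ │ ┌─┘ ╷ │ └─┐ ├───┤
│   │ │ │   │ │   │ │   │
├─╴ │ └─┘ ╶─┤ └───┘ └─╴ │
│   │       │           │
└───┴───────┴───────────┘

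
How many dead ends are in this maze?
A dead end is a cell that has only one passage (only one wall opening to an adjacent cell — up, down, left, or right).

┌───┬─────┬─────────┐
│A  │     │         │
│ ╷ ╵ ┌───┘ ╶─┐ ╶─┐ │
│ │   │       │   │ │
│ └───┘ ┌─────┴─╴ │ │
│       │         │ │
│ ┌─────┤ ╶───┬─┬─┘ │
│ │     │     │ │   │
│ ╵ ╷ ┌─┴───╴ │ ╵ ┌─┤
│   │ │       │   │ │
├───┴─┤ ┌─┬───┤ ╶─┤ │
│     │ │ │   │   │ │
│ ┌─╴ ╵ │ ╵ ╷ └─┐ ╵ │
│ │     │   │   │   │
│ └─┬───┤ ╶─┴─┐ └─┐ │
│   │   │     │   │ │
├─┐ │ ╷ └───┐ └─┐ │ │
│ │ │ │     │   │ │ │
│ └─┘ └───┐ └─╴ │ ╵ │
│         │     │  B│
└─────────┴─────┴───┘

Checking each cell for number of passages:

Dead ends found at positions:
  (0, 4)
  (1, 6)
  (3, 3)
  (3, 7)
  (4, 2)
  (4, 9)
  (5, 4)
  (6, 1)
  (8, 0)
  (8, 1)
  (9, 4)
Total dead ends: 11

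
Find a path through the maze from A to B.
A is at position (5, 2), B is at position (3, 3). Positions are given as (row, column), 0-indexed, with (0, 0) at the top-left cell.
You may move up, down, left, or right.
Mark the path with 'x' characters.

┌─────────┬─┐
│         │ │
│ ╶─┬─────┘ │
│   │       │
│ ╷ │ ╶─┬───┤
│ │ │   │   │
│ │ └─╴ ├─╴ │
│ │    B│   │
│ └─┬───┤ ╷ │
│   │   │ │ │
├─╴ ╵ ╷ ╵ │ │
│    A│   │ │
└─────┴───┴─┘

Finding the shortest path from (5, 2) to (3, 3):
Path length: 11 steps
Directions: left → up → left → up → up → up → right → down → down → right → right

Solution:

┌─────────┬─┐
│         │ │
│ ╶─┬─────┘ │
│x x│       │
│ ╷ │ ╶─┬───┤
│x│x│   │   │
│ │ └─╴ ├─╴ │
│x│x x B│   │
│ └─┬───┤ ╷ │
│x x│   │ │ │
├─╴ ╵ ╷ ╵ │ │
│  x A│   │ │
└─────┴───┴─┘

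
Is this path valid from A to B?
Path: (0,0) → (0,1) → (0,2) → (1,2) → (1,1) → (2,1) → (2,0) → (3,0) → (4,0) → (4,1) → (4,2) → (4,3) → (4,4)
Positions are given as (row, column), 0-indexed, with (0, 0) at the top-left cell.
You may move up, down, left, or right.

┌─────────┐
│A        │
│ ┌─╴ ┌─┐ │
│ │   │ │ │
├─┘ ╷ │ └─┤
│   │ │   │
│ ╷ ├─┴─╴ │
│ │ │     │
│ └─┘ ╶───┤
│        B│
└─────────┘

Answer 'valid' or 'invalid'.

Checking path validity:
Result: All consecutive moves are passable.

valid

Correct solution:

┌─────────┐
│A → ↓    │
│ ┌─╴ ┌─┐ │
│ │↓ ↲│ │ │
├─┘ ╷ │ └─┤
│↓ ↲│ │   │
│ ╷ ├─┴─╴ │
│↓│ │     │
│ └─┘ ╶───┤
│↳ → → → B│
└─────────┘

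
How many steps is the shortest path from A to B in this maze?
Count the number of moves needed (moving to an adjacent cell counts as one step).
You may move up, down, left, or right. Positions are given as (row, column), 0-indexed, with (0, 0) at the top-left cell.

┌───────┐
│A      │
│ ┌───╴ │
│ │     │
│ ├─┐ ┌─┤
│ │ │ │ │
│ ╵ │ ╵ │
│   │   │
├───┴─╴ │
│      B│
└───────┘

Using BFS to find shortest path:
Start: (0, 0), End: (4, 3)
Path found:
(0,0) → (0,1) → (0,2) → (0,3) → (1,3) → (1,2) → (2,2) → (3,2) → (3,3) → (4,3)
Number of steps: 9

Solution:

┌───────┐
│A → → ↓│
│ ┌───╴ │
│ │  ↓ ↲│
│ ├─┐ ┌─┤
│ │ │↓│ │
│ ╵ │ ╵ │
│   │↳ ↓│
├───┴─╴ │
│      B│
└───────┘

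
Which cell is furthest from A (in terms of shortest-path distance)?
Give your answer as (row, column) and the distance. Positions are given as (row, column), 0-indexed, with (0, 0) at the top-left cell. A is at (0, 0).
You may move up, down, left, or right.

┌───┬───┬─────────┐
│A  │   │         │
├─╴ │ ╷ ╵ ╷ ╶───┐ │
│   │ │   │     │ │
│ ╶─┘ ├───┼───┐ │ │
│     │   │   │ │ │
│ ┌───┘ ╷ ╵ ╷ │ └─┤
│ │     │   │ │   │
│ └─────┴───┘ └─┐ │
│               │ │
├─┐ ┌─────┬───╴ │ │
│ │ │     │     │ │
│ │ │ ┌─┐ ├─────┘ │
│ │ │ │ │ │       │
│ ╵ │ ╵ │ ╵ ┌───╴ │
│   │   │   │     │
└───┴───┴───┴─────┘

Computing BFS distances from A to all cells:
Furthest cell: (6, 3)
Distance: 35 steps

Path from A to the furthest cell:

┌───┬───┬─────────┐
│A ↓│↱ ↓│↱ ↓      │
├─╴ │ ╷ ╵ ╷ ╶───┐ │
│↓ ↲│↑│↳ ↑│↳ → ↓│ │
│ ╶─┘ ├───┼───┐ │ │
│↳ → ↑│   │   │↓│ │
│ ┌───┘ ╷ ╵ ╷ │ └─┤
│ │     │   │ │↳ ↓│
│ └─────┴───┘ └─┐ │
│               │↓│
├─┐ ┌─────┬───╴ │ │
│ │ │↓ ← ↰│     │↓│
│ │ │ ┌─┐ ├─────┘ │
│ │ │↓│B│↑│↓ ← ← ↲│
│ ╵ │ ╵ │ ╵ ┌───╴ │
│   │↳ ↑│↑ ↲│     │
└───┴───┴───┴─────┘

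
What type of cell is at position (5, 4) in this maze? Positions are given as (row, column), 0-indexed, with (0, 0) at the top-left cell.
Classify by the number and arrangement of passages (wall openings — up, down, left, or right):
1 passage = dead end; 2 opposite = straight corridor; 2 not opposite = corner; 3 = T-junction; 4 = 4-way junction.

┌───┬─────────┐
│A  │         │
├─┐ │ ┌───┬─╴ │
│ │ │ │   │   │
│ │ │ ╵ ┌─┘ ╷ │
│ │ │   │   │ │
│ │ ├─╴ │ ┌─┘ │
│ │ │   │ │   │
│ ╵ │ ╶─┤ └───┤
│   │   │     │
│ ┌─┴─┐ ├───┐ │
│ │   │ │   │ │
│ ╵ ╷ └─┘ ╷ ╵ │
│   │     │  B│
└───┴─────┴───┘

Checking cell at (5, 4):
Number of passages: 2
Cell type: corner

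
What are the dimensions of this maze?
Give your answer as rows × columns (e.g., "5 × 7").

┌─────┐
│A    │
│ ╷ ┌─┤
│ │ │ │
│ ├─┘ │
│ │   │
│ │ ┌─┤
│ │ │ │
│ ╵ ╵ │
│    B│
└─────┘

Counting the maze dimensions:
Rows (vertical): 5
Columns (horizontal): 3
Dimensions: 5 × 3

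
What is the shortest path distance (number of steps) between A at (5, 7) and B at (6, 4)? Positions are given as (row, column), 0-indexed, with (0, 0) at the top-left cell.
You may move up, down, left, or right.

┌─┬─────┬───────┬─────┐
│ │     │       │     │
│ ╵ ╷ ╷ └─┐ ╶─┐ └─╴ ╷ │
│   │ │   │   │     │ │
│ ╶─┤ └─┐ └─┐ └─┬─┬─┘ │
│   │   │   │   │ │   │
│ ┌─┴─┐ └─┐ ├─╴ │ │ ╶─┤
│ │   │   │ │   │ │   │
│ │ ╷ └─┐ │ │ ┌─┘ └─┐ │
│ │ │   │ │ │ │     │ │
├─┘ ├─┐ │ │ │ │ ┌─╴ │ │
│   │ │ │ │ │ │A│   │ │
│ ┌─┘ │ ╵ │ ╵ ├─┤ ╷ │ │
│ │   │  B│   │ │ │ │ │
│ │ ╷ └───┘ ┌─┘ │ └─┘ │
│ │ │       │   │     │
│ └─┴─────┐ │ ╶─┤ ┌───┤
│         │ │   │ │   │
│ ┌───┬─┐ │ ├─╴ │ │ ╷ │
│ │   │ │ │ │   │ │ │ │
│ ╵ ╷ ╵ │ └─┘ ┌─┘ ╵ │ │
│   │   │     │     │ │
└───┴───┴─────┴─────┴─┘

Finding path from (5, 7) to (6, 4):
Path: (5,7) → (4,7) → (4,8) → (4,9) → (5,9) → (5,8) → (6,8) → (7,8) → (7,9) → (7,10) → (6,10) → (5,10) → (4,10) → (3,10) → (3,9) → (2,9) → (2,10) → (1,10) → (0,10) → (0,9) → (1,9) → (1,8) → (1,7) → (0,7) → (0,6) → (0,5) → (1,5) → (1,6) → (2,6) → (2,7) → (3,7) → (3,6) → (4,6) → (5,6) → (6,6) → (6,5) → (5,5) → (4,5) → (3,5) → (2,5) → (2,4) → (1,4) → (1,3) → (0,3) → (0,2) → (1,2) → (2,2) → (2,3) → (3,3) → (3,4) → (4,4) → (5,4) → (6,4)
Distance: 52 steps

Solution:

┌─┬─────┬───────┬─────┐
│ │  ↓ ↰│  ↓ ← ↰│  ↓ ↰│
│ ╵ ╷ ╷ └─┐ ╶─┐ └─╴ ╷ │
│   │↓│↑ ↰│↳ ↓│↑ ← ↲│↑│
│ ╶─┤ └─┐ └─┐ └─┬─┬─┘ │
│   │↳ ↓│↑ ↰│↳ ↓│ │↱ ↑│
│ ┌─┴─┐ └─┐ ├─╴ │ │ ╶─┤
│ │   │↳ ↓│↑│↓ ↲│ │↑ ↰│
│ │ ╷ └─┐ │ │ ┌─┘ └─┐ │
│ │ │   │↓│↑│↓│↱ → ↓│↑│
├─┘ ├─┐ │ │ │ │ ┌─╴ │ │
│   │ │ │↓│↑│↓│A│↓ ↲│↑│
│ ┌─┘ │ ╵ │ ╵ ├─┤ ╷ │ │
│ │   │  B│↑ ↲│ │↓│ │↑│
│ │ ╷ └───┘ ┌─┘ │ └─┘ │
│ │ │       │   │↳ → ↑│
│ └─┴─────┐ │ ╶─┤ ┌───┤
│         │ │   │ │   │
│ ┌───┬─┐ │ ├─╴ │ │ ╷ │
│ │   │ │ │ │   │ │ │ │
│ ╵ ╷ ╵ │ └─┘ ┌─┘ ╵ │ │
│   │   │     │     │ │
└───┴───┴─────┴─────┴─┘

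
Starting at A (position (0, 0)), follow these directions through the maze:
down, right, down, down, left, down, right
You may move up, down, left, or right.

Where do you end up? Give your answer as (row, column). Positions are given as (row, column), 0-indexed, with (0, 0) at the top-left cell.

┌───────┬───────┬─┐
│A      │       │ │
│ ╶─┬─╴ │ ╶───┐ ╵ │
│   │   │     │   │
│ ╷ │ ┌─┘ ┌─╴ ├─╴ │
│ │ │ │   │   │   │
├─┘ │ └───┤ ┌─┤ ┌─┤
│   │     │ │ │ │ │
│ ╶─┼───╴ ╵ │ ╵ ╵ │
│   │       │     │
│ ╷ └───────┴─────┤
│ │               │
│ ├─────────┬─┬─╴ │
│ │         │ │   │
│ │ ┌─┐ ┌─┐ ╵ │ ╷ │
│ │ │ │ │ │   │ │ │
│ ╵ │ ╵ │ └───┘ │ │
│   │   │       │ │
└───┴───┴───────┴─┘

Following directions step by step:
Start: (0, 0)
  down: (0, 0) → (1, 0)
  right: (1, 0) → (1, 1)
  down: (1, 1) → (2, 1)
  down: (2, 1) → (3, 1)
  left: (3, 1) → (3, 0)
  down: (3, 0) → (4, 0)
  right: (4, 0) → (4, 1)
Final position: (4, 1)

Path taken:

┌───────┬───────┬─┐
│A      │       │ │
│ ╶─┬─╴ │ ╶───┐ ╵ │
│↳ ↓│   │     │   │
│ ╷ │ ┌─┘ ┌─╴ ├─╴ │
│ │↓│ │   │   │   │
├─┘ │ └───┤ ┌─┤ ┌─┤
│↓ ↲│     │ │ │ │ │
│ ╶─┼───╴ ╵ │ ╵ ╵ │
│↳ B│       │     │
│ ╷ └───────┴─────┤
│ │               │
│ ├─────────┬─┬─╴ │
│ │         │ │   │
│ │ ┌─┐ ┌─┐ ╵ │ ╷ │
│ │ │ │ │ │   │ │ │
│ ╵ │ ╵ │ └───┘ │ │
│   │   │       │ │
└───┴───┴───────┴─┘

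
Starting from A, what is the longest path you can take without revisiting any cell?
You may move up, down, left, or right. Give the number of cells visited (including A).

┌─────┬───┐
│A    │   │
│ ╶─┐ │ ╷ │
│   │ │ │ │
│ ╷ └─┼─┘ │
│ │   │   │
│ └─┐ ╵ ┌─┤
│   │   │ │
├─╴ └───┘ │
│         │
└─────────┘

Finding longest simple path using DFS:
Start: (0, 0)
Longest path visits 13 cells
Path: A → down → right → down → right → down → right → up → right → up → up → left → down

Solution:

┌─────┬───┐
│A    │↓ ↰│
│ ╶─┐ │ ╷ │
│↳ ↓│ │B│↑│
│ ╷ └─┼─┘ │
│ │↳ ↓│↱ ↑│
│ └─┐ ╵ ┌─┤
│   │↳ ↑│ │
├─╴ └───┘ │
│         │
└─────────┘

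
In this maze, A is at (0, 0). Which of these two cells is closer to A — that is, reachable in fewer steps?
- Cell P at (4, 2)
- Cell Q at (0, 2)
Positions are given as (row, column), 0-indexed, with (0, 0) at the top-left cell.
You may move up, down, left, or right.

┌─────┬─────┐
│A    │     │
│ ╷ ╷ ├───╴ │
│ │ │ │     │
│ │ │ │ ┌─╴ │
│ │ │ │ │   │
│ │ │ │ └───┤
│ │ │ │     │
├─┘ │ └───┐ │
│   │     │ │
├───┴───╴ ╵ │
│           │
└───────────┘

Shortest path A → P at (4, 2): 6 steps
Shortest path A → Q at (0, 2): 2 steps

Q is closer (2 steps vs 6 steps).

Path to P:

┌─────┬─────┐
│A → ↓│     │
│ ╷ ╷ ├───╴ │
│ │ │↓│     │
│ │ │ │ ┌─╴ │
│ │ │↓│ │   │
│ │ │ │ └───┤
│ │ │↓│     │
├─┘ │ └───┐ │
│   │P    │ │
├───┴───╴ ╵ │
│           │
└───────────┘

Path to Q:

┌─────┬─────┐
│A → Q│     │
│ ╷ ╷ ├───╴ │
│ │ │ │     │
│ │ │ │ ┌─╴ │
│ │ │ │ │   │
│ │ │ │ └───┤
│ │ │ │     │
├─┘ │ └───┐ │
│   │     │ │
├───┴───╴ ╵ │
│           │
└───────────┘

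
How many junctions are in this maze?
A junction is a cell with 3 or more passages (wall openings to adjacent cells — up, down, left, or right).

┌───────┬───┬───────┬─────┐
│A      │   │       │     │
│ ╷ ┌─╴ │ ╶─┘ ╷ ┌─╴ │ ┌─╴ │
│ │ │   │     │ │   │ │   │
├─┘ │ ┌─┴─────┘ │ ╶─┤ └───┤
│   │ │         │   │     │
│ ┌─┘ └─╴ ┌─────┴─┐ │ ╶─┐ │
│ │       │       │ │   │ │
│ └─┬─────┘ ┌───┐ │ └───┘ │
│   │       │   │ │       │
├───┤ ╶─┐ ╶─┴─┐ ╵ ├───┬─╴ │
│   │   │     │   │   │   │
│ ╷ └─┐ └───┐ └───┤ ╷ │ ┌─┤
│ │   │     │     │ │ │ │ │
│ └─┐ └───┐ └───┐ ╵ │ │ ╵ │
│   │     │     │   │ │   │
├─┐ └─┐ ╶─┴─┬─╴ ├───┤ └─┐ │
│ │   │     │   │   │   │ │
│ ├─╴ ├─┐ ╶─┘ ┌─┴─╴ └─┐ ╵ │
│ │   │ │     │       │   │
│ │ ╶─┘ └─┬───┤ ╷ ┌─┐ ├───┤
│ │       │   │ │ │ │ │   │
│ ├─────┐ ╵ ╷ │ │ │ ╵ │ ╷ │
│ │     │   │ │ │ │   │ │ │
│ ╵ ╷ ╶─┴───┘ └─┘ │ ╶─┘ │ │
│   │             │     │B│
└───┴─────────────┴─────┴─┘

Checking each cell for number of passages:

Junctions found (3+ passages):
  (0, 1): 3 passages
  (0, 7): 3 passages
  (2, 4): 3 passages
  (2, 10): 3 passages
  (3, 2): 3 passages
  (4, 4): 3 passages
  (4, 12): 3 passages
  (7, 3): 3 passages
  (7, 12): 3 passages
  (8, 4): 3 passages
  (9, 8): 3 passages
  (9, 9): 3 passages
  (10, 3): 3 passages
  (11, 2): 3 passages
  (11, 9): 3 passages
  (12, 6): 3 passages
Total junctions: 16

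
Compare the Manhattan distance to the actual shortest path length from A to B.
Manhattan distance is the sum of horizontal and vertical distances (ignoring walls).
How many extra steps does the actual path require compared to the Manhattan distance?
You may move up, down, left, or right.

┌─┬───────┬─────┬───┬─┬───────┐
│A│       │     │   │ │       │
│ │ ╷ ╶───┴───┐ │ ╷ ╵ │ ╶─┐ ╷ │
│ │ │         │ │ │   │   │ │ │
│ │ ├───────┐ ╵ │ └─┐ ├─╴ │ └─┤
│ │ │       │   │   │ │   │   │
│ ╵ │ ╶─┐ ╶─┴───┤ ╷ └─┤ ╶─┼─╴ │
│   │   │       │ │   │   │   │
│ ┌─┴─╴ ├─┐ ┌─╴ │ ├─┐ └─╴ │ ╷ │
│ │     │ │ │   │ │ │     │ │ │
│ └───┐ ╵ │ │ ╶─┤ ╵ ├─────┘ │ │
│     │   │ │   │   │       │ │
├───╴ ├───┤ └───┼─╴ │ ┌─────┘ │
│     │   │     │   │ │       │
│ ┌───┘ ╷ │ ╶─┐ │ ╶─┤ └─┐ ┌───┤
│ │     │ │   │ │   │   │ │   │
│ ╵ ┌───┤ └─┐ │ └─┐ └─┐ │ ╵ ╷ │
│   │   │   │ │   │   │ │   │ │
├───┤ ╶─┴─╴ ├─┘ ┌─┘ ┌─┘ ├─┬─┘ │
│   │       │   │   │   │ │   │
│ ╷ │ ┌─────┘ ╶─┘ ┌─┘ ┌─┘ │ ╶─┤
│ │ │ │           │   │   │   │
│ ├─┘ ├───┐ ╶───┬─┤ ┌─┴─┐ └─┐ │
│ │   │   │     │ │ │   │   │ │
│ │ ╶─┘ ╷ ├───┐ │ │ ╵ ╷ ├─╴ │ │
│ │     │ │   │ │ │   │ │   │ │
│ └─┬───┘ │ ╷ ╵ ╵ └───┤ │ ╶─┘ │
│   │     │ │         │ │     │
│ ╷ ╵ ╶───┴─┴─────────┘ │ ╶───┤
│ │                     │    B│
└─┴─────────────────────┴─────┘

Manhattan distance: |14 - 0| + |14 - 0| = 28
Actual path length: 92
Extra steps: 92 - 28 = 64

Solution:

┌─┬───────┬─────┬───┬─┬───────┐
│A│       │     │   │ │       │
│ │ ╷ ╶───┴───┐ │ ╷ ╵ │ ╶─┐ ╷ │
│↓│ │         │ │ │   │   │ │ │
│ │ ├───────┐ ╵ │ └─┐ ├─╴ │ └─┤
│↓│ │       │   │   │ │   │   │
│ ╵ │ ╶─┐ ╶─┴───┤ ╷ └─┤ ╶─┼─╴ │
│↓  │   │       │ │   │   │↱ ↓│
│ ┌─┴─╴ ├─┐ ┌─╴ │ ├─┐ └─╴ │ ╷ │
│↓│     │ │ │   │ │ │     │↑│↓│
│ └───┐ ╵ │ │ ╶─┤ ╵ ├─────┘ │ │
│↳ → ↓│   │ │   │   │↱ → → ↑│↓│
├───╴ ├───┤ └───┼─╴ │ ┌─────┘ │
│↓ ← ↲│↱ ↓│     │   │↑│  ↓ ← ↲│
│ ┌───┘ ╷ │ ╶─┐ │ ╶─┤ └─┐ ┌───┤
│↓│↱ → ↑│↓│   │ │   │↑ ↰│↓│↱ ↓│
│ ╵ ┌───┤ └─┐ │ └─┐ └─┐ │ ╵ ╷ │
│↳ ↑│   │↳ ↓│ │   │   │↑│↳ ↑│↓│
├───┤ ╶─┴─╴ ├─┘ ┌─┘ ┌─┘ ├─┬─┘ │
│   │↓ ← ← ↲│   │   │↱ ↑│ │↓ ↲│
│ ╷ │ ┌─────┘ ╶─┘ ┌─┘ ┌─┘ │ ╶─┤
│ │ │↓│           │↱ ↑│   │↳ ↓│
│ ├─┘ ├───┐ ╶───┬─┤ ┌─┴─┐ └─┐ │
│ │↓ ↲│↱ ↓│     │ │↑│↓ ↰│   │↓│
│ │ ╶─┘ ╷ ├───┐ │ │ ╵ ╷ ├─╴ │ │
│ │↳ → ↑│↓│   │ │ │↑ ↲│↑│   │↓│
│ └─┬───┘ │ ╷ ╵ ╵ └───┤ │ ╶─┘ │
│   │↓ ← ↲│ │         │↑│↓ ← ↲│
│ ╷ ╵ ╶───┴─┴─────────┘ │ ╶───┤
│ │  ↳ → → → → → → → → ↑│↳ → B│
└─┴─────────────────────┴─────┘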